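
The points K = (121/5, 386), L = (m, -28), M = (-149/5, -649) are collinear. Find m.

13/5

The three points are collinear iff det[KL; KM] = 0.
This determinant is linear in m: (-1035)m + (2691) = 0, so m = 13/5.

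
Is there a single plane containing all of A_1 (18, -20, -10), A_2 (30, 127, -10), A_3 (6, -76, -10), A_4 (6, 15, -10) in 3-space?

The four points are coplanar iff the 3×3 determinant with rows A_1A_2, A_1A_3, A_1A_4 is zero.
Rows: (12, 147, 0), (-12, -56, 0), (-12, 35, 0).
Expanding along the first row: (12)(0) − (147)(0) + (0)(-1092) = 0.
Zero determinant ⇒ coplanar.

Yes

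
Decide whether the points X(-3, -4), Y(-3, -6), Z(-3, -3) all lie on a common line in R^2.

XY = (0, -2), XZ = (0, 1).
Twice the signed area of △XYZ is (0)(1) − (-2)(0) = 0.
The triangle is degenerate (zero area), so the points are collinear.

Yes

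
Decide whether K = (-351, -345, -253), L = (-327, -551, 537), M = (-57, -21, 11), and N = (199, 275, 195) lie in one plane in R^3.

Yes

A normal to the plane through K, L, M is n = KL × KM = (-310344, 225924, 68340).
The plane has equation n·P = 13696944. For N: n·N = 13696944.
Equal, so N lies in the plane and all four are coplanar.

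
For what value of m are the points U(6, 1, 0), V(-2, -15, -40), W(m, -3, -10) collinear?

Direction UV = (-8, -16, -40). From the y-coordinate of W, the parameter along the line is τ = (-3 − 1)/(-16) = 1/4.
Then m = 6 + 1/4·(-8) = 4.

4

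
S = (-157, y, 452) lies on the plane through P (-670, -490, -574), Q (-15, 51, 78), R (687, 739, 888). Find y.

435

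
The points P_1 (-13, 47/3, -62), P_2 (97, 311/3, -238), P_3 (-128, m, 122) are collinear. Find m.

-229/3

Collinearity requires P_1P_2 × P_1P_3 = 0; each component is linear in m.
The x-component gives (176)m + (40304/3) = 0, so m = -229/3.
The remaining components then also vanish.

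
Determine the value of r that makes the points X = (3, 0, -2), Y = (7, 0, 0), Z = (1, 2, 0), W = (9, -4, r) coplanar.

Coplanarity ⇔ det[XY; XZ; XW] = 0.
Expanding, this is linear in r: (8)r + (40) = 0.
So r = -5.

-5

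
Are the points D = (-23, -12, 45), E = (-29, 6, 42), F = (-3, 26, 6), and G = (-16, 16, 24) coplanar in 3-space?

Yes

A normal to the plane through D, E, F is n = DE × DF = (-588, -294, -588).
The plane has equation n·P = -9408. For G: n·G = -9408.
Equal, so G lies in the plane and all four are coplanar.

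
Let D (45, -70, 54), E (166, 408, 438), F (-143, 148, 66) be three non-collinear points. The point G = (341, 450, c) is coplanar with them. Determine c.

582

Coplanarity requires DE · (DF × DG) = 0.
DE = (121, 478, 384), DF = (-188, 218, 12); the triple product is linear in c with coefficient 116242 and constant term -67652844.
Setting it to zero: c = 582.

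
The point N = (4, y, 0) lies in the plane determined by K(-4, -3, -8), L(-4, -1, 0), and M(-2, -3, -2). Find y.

-7

The plane through K, L, M has equation 12x + 16y − 4z = -64.
Substituting N: (16)y + (48) = -64, so y = -7.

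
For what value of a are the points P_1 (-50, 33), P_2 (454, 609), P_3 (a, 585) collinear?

The three points are collinear iff det[P_1P_2; P_1P_3] = 0.
This determinant is linear in a: (-576)a + (249408) = 0, so a = 433.

433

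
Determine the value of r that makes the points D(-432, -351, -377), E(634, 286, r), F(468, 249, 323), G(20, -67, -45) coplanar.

The points are coplanar iff DE · (DF × DG) = 0.
Expanding, this is linear in r: (-15600)r + (5756400) = 0.
So r = 369.

369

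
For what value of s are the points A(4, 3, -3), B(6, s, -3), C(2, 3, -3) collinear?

3

Direction AC = (-2, 0, 0). From the x-coordinate of B, the parameter along the line is τ = (6 − 4)/(-2) = -1.
Then s = 3 + (-1)·(0) = 3.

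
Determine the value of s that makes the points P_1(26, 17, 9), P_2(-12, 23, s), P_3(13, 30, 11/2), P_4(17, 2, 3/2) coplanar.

Coplanarity ⇔ det[P_1P_2; P_1P_3; P_1P_4] = 0.
Expanding, this is linear in s: (312)s + (2496) = 0.
So s = -8.

-8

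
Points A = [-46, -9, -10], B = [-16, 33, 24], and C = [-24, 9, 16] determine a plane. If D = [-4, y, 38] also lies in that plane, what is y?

45

The plane through A, B, C has equation 480x − 32y − 384z = -17952.
Substituting D: (-32)y + (-16512) = -17952, so y = 45.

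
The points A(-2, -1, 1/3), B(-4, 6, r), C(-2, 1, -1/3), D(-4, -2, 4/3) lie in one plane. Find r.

Normal to plane ACD: n = (4/3, 4/3, 4); plane equation n·P = -8/3.
Requiring n·B = -8/3: (4)r + (8/3) = -8/3.
So r = -4/3.

-4/3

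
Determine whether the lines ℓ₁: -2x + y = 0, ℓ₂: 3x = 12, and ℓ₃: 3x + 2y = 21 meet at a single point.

No

Intersecting ℓ₁ and ℓ₂: solving the 2×2 system gives (x, y) = (4, 8).
Substitute into ℓ₃: (3)(4) + (2)(8) = 28.
But ℓ₃ requires 21 ≠ 28, so the three lines have no common point.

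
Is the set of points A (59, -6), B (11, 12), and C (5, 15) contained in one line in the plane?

No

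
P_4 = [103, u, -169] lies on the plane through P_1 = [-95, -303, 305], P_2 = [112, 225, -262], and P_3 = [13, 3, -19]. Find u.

128

Coplanarity requires P_1P_2 · (P_1P_3 × P_1P_4) = 0.
P_1P_2 = (207, 528, -567), P_1P_3 = (108, 306, -324); the triple product is linear in u with coefficient 5832 and constant term -746496.
Setting it to zero: u = 128.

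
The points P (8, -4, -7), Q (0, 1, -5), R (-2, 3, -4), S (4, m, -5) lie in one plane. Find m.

0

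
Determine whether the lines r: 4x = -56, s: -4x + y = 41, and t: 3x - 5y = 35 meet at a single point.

No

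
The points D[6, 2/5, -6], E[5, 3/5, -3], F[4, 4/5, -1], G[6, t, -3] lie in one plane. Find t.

2/5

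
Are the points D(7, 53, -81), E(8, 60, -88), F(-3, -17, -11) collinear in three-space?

Yes

DE = (1, 7, -7), DF = (-10, -70, 70).
DE × DF = (0, 0, 0).
The cross product vanishes, so the three points are collinear.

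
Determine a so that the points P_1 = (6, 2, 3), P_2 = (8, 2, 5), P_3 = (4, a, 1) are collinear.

Collinearity requires P_1P_2 × P_1P_3 = 0; each component is linear in a.
The x-component gives (-2)a + (4) = 0, so a = 2.
The remaining components then also vanish.

2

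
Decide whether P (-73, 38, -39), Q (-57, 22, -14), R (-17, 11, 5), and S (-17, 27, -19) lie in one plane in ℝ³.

Yes

With P as base: PQ = (16, -16, 25), PR = (56, -27, 44), PS = (56, -11, 20).
PR × PS = (-56, 1344, 896).
PQ · (PR × PS) = 0.
The scalar triple product vanishes, so the four points are coplanar.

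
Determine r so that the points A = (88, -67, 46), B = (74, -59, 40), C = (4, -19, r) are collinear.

10

Direction AB = (-14, 8, -6). From the x-coordinate of C, the parameter along the line is τ = (4 − 88)/(-14) = 6.
Then r = 46 + 6·(-6) = 10.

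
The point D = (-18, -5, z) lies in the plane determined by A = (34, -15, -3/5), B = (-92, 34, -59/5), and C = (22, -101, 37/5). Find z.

Coplanarity requires AB · (AC × AD) = 0.
AB = (-126, 49, -56/5), AC = (-12, -86, 8); the triple product is linear in z with coefficient 11424 and constant term 239904/5.
Setting it to zero: z = -21/5.

-21/5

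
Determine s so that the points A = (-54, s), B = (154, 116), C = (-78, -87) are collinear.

Collinearity: (A − B) must be parallel to (C − B) = (-232, -203).
Cross-multiplying the components: (s − 116)·(-232) = (-208)·(-203).
Solving gives s = -66.

-66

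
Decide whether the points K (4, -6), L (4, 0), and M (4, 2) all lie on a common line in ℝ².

KL = (0, 6), KM = (0, 8).
Twice the signed area of △KLM is (0)(8) − (6)(0) = 0.
The triangle is degenerate (zero area), so the points are collinear.

Yes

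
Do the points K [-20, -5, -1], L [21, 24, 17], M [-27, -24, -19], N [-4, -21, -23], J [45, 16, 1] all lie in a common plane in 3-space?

Yes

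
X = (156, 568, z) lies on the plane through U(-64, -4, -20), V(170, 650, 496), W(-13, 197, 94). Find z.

The plane through U, V, W has equation −29160x − 360y + 13680z = 1594080.
Substituting X: (13680)z + (-4753440) = 1594080, so z = 464.

464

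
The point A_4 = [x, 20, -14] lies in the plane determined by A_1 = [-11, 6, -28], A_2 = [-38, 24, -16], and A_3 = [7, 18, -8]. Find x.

-18

A normal to the plane is n = A_1A_2 × A_1A_3 = (216, 756, -648).
A_4 lies in the plane iff n · A_1A_4 = 0.
This gives (216)x + (3888) = 0, so x = -18.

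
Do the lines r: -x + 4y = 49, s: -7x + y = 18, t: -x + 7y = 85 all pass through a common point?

Lines aᵢx + bᵢy = cᵢ with pairwise distinct directions are concurrent exactly when det[aᵢ bᵢ cᵢ] = 0.
Here the determinant is -3.
Nonzero, so no common point exists.

No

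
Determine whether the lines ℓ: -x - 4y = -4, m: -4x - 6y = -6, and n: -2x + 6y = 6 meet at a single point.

Yes

Intersecting ℓ and m: solving the 2×2 system gives (x, y) = (0, 1).
Substitute into n: (-2)(0) + (6)(1) = 6.
This equals 6, so (0, 1) lies on all three lines and they are concurrent.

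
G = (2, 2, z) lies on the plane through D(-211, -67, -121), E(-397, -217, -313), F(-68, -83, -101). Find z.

A normal to the plane is n = DE × DF = (-6072, -23736, 24426).
G lies in the plane iff n · DG = 0.
This gives (24426)z + (24426) = 0, so z = -1.

-1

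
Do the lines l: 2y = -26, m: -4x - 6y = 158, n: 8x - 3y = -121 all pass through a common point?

Yes

Intersecting l and m: solving the 2×2 system gives (x, y) = (-20, -13).
Substitute into n: (8)(-20) + (-3)(-13) = -121.
This equals -121, so (-20, -13) lies on all three lines and they are concurrent.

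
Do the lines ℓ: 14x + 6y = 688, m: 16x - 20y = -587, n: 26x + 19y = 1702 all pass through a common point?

No

Lines aᵢx + bᵢy = cᵢ with pairwise distinct directions are concurrent exactly when det[aᵢ bᵢ cᵢ] = 0.
Here the determinant is -8470.
Nonzero, so no common point exists.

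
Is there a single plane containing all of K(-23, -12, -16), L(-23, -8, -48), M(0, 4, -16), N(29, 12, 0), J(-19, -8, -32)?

The plane through K, L, M has normal n = KL × KM = (512, -736, -92) and equation n·P = -1472.
Checking the remaining points: n·N = 6016, n·J = -896.
Since n·N = 6016 ≠ -1472, N is off the plane and the points are not all coplanar.

No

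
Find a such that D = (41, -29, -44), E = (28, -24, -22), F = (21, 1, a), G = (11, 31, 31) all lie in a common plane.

Coplanarity ⇔ det[DE; DF; DG] = 0.
Expanding, this is linear in a: (630)a + (-630) = 0.
So a = 1.

1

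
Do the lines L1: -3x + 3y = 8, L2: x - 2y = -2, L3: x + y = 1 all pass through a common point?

No

Intersecting L1 and L2: solving the 2×2 system gives (x, y) = (-10/3, -2/3).
Substitute into L3: (1)(-10/3) + (1)(-2/3) = -4.
But L3 requires 1 ≠ -4, so the three lines have no common point.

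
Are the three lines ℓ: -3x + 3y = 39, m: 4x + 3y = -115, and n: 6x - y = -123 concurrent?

Intersecting ℓ and m: solving the 2×2 system gives (x, y) = (-22, -9).
Substitute into n: (6)(-22) + (-1)(-9) = -123.
This equals -123, so (-22, -9) lies on all three lines and they are concurrent.

Yes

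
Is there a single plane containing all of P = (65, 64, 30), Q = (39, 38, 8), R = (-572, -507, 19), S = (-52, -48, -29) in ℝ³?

The four points are coplanar iff the 3×3 determinant with rows PQ, PR, PS is zero.
Rows: (-26, -26, -22), (-637, -571, -11), (-117, -112, -59).
Expanding along the first row: (-26)(32457) − (-26)(36296) + (-22)(4537) = 0.
Zero determinant ⇒ coplanar.

Yes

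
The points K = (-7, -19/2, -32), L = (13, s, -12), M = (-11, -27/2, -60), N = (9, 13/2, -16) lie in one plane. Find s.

Normal to plane KMN: n = (384, -384, 0); plane equation n·P = 960.
Requiring n·L = 960: (-384)s + (4992) = 960.
So s = 21/2.

21/2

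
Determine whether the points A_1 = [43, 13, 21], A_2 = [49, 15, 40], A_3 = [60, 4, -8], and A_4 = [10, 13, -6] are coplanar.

A normal to the plane through A_1, A_2, A_3 is n = A_1A_2 × A_1A_3 = (113, 497, -88).
The plane has equation n·P = 9472. For A_4: n·A_4 = 8119.
8119 ≠ 9472, so A_4 is off the plane.

No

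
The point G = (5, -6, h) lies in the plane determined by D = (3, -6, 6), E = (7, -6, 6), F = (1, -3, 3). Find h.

6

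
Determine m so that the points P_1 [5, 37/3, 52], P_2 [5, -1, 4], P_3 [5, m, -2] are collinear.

-8/3

Direction P_1P_2 = (0, -40/3, -48). From the z-coordinate of P_3, the parameter along the line is τ = (-2 − 52)/(-48) = 9/8.
Then m = 37/3 + 9/8·(-40/3) = -8/3.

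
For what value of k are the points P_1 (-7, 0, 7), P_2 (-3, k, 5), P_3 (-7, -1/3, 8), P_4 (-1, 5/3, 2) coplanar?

The points are coplanar iff P_1P_2 · (P_1P_3 × P_1P_4) = 0.
Expanding, this is linear in k: (6)k + (-4) = 0.
So k = 2/3.

2/3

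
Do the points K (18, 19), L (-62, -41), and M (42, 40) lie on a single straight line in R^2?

KL = (-80, -60), KM = (24, 21).
det[KL; KM] = (-80)(21) − (-60)(24) = -240.
The determinant is nonzero, so they are not collinear.

No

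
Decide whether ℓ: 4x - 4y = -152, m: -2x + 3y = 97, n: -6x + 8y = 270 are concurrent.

Yes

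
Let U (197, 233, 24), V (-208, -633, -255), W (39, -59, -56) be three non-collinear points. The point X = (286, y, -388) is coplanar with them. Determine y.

-329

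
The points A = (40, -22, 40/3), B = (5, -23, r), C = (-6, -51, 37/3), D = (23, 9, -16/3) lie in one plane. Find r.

Normal to plane ACD: n = (1717/3, -2525/3, -1919); plane equation n·P = 47470/3.
Requiring n·B = 47470/3: (-1919)r + (22220) = 47470/3.
So r = 10/3.

10/3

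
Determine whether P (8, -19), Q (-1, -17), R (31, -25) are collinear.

PQ = (-9, 2), PR = (23, -6).
Twice the signed area of △PQR is (-9)(-6) − (2)(23) = 8.
The area is nonzero, so the three points are not collinear.

No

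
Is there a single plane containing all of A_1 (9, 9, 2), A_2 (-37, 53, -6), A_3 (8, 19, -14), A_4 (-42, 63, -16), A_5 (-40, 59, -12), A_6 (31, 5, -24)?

The plane through A_1, A_2, A_3 has normal n = A_1A_2 × A_1A_3 = (-624, -728, -416) and equation n·P = -13000.
Checking the remaining points: n·A_4 = -13000, n·A_5 = -13000, n·A_6 = -13000.
All equal -13000, so all 6 points lie in one plane.

Yes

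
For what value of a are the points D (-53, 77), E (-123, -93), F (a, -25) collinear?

-95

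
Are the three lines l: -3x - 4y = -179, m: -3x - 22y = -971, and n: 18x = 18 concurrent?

Intersecting l and m: solving the 2×2 system gives (x, y) = (1, 44).
Substitute into n: (18)(1) + (0)(44) = 18.
This equals 18, so (1, 44) lies on all three lines and they are concurrent.

Yes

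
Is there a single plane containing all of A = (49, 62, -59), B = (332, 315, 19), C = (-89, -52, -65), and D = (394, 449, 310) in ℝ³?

No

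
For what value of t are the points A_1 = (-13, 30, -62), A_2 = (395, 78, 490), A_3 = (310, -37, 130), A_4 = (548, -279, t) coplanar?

-178

The points are coplanar iff A_1A_2 · (A_1A_3 × A_1A_4) = 0.
Expanding, this is linear in t: (-42840)t + (-7625520) = 0.
So t = -178.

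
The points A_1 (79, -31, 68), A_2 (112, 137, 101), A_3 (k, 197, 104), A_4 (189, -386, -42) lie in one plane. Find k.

163

Coplanarity ⇔ det[A_1A_2; A_1A_3; A_1A_4] = 0.
Expanding, this is linear in k: (6765)k + (-1102695) = 0.
So k = 163.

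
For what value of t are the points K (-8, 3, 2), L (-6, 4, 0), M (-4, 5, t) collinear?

Collinearity requires KL × KM = 0; each component is linear in t.
The x-component gives (1)t + (2) = 0, so t = -2.
The remaining components then also vanish.

-2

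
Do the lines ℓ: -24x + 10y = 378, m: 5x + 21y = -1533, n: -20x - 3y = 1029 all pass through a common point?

Yes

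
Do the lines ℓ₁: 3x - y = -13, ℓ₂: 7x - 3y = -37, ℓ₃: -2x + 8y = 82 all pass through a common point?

Yes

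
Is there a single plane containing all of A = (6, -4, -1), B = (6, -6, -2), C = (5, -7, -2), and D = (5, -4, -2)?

A normal to the plane through A, B, C is n = AB × AC = (-1, 1, -2).
The plane has equation n·P = -8. For D: n·D = -5.
-5 ≠ -8, so D is off the plane.

No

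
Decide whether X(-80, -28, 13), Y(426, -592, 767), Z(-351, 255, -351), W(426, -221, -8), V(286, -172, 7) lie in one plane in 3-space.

Yes

The plane through X, Y, Z has normal n = XY × XZ = (-8086, -20150, -9646) and equation n·P = 1085682.
Checking the remaining points: n·W = 1085682, n·V = 1085682.
All equal 1085682, so all 5 points lie in one plane.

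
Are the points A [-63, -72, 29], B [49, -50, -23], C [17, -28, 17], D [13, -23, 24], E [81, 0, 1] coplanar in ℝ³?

The plane through A, B, C has normal n = AB × AC = (2024, -2816, 3168) and equation n·P = 167112.
Checking the remaining points: n·D = 167112, n·E = 167112.
All equal 167112, so all 5 points lie in one plane.

Yes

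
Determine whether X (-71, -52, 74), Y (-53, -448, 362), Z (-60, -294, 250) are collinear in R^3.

Yes

XY = (18, -396, 288), XZ = (11, -242, 176).
Each component of XZ is 11/18 times the corresponding component of XY, so XZ = 11/18·XY and the points are collinear.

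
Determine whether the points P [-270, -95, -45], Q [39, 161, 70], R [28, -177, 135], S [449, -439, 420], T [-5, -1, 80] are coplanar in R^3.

The plane through P, Q, R has normal n = PQ × PR = (55510, -21350, -101626) and equation n·X = -8386280.
Checking the remaining points: n·S = -8386280, n·T = -8386280.
All equal -8386280, so all 5 points lie in one plane.

Yes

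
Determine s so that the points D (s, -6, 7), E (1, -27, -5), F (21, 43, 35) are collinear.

Collinearity requires DE × DF = 0; each component is linear in s.
The y-component gives (40)s + (-280) = 0, so s = 7.
The remaining components then also vanish.

7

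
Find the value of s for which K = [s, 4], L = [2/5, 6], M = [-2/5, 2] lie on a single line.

0

The three points are collinear iff det[KL; KM] = 0.
This determinant is linear in s: (4)s + (0) = 0, so s = 0.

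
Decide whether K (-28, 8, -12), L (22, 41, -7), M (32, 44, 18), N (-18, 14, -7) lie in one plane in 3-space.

A normal to the plane through K, L, M is n = KL × KM = (810, -1200, -180).
The plane has equation n·P = -30120. For N: n·N = -30120.
Equal, so N lies in the plane and all four are coplanar.

Yes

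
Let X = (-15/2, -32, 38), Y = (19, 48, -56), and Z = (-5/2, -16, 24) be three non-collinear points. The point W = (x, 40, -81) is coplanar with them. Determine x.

Coplanarity requires XY · (XZ × XW) = 0.
XY = (53/2, 80, -94), XZ = (5, 16, -14); the triple product is linear in x with coefficient 384 and constant term -7104.
Setting it to zero: x = 37/2.

37/2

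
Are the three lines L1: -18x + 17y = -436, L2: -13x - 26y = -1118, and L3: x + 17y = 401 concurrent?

No

The three lines meet at one point iff the augmented coefficient matrix [aᵢ bᵢ cᵢ] has rank < 3, i.e. its determinant vanishes.
Here the determinant is 195.
Nonzero, so no common point exists.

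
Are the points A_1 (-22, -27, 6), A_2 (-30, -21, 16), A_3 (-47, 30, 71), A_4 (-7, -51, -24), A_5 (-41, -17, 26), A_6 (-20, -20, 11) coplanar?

The plane through A_1, A_2, A_3 has normal n = A_1A_2 × A_1A_3 = (-180, 270, -306) and equation n·P = -5166.
Checking the remaining points: n·A_4 = -5166, n·A_5 = -5166, n·A_6 = -5166.
All equal -5166, so all 6 points lie in one plane.

Yes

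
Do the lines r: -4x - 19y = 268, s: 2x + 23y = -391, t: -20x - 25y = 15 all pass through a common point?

Lines aᵢx + bᵢy = cᵢ with pairwise distinct directions are concurrent exactly when det[aᵢ bᵢ cᵢ] = 0.
Here the determinant is -410.
Nonzero, so no common point exists.

No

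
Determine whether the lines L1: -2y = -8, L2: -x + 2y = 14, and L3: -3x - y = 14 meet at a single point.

Yes

The three lines meet at one point iff the augmented coefficient matrix [aᵢ bᵢ cᵢ] has rank < 3, i.e. its determinant vanishes.
Here the determinant is 0.
It vanishes, so the lines are concurrent at (-6, 4).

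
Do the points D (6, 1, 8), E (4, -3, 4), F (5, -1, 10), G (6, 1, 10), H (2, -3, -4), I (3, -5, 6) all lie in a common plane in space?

No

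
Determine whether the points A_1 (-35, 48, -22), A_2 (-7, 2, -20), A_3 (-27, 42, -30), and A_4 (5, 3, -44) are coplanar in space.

Yes

The four points are coplanar iff the 3×3 determinant with rows A_1A_2, A_1A_3, A_1A_4 is zero.
Rows: (28, -46, 2), (8, -6, -8), (40, -45, -22).
Expanding along the first row: (28)(-228) − (-46)(144) + (2)(-120) = 0.
Zero determinant ⇒ coplanar.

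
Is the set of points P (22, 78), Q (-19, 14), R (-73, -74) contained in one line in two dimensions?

No

PQ = (-41, -64), PR = (-95, -152).
det[PQ; PR] = (-41)(-152) − (-64)(-95) = 152.
The determinant is nonzero, so they are not collinear.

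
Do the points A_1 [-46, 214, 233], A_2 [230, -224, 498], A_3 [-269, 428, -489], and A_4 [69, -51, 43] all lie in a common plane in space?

With A_1 as base: A_1A_2 = (276, -438, 265), A_1A_3 = (-223, 214, -722), A_1A_4 = (115, -265, -190).
A_1A_3 × A_1A_4 = (-231990, -125400, 34485).
A_1A_2 · (A_1A_3 × A_1A_4) = 34485.
Since 34485 ≠ 0, the four points are not coplanar.

No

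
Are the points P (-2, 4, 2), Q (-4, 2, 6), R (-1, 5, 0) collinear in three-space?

Yes

PQ = (-2, -2, 4), PR = (1, 1, -2).
Each component of PR is -1/2 times the corresponding component of PQ, so PR = -1/2·PQ and the points are collinear.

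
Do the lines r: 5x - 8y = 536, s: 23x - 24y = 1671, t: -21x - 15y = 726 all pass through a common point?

Lines aᵢx + bᵢy = cᵢ with pairwise distinct directions are concurrent exactly when det[aᵢ bᵢ cᵢ] = 0.
Here the determinant is -2547.
Nonzero, so no common point exists.

No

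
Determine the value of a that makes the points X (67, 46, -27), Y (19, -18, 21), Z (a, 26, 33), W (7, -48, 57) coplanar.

Normal to plane XYW: n = (-864, 1152, 672); plane equation n·P = -23040.
Requiring n·Z = -23040: (-864)a + (52128) = -23040.
So a = 87.

87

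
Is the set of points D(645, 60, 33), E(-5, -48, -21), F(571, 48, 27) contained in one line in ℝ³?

No

DE = (-650, -108, -54), DF = (-74, -12, -6).
Comparing components 3 and 1: (-54)(-74) − (-650)(-6) = 96 ≠ 0, so DE and DF are not parallel and the points are not collinear.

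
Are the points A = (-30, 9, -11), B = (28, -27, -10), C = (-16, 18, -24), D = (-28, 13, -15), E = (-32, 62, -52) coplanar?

No

The plane through A, B, C has normal n = AB × AC = (459, 768, 1026) and equation n·P = -18144.
Checking the remaining points: n·D = -18258, n·E = -20424.
Since n·D = -18258 ≠ -18144, D is off the plane and the points are not all coplanar.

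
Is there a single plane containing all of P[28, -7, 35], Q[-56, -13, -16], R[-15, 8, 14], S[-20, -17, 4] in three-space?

Yes

A normal to the plane through P, Q, R is n = PQ × PR = (891, 429, -1518).
The plane has equation n·X = -31185. For S: n·S = -31185.
Equal, so S lies in the plane and all four are coplanar.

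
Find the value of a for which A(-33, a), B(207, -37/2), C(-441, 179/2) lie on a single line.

43/2

Collinearity: (A − B) must be parallel to (C − B) = (-648, 108).
Cross-multiplying the components: (a − (-37/2))·(-648) = (-240)·(108).
Solving gives a = 43/2.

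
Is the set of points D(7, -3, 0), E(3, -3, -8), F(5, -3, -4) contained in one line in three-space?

Yes

DE = (-4, 0, -8), DF = (-2, 0, -4).
DE × DF = (0, 0, 0).
The cross product vanishes, so the three points are collinear.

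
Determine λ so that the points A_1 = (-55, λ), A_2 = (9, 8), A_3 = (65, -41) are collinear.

64

The three points are collinear iff det[A_1A_2; A_1A_3] = 0.
This determinant is linear in λ: (56)λ + (-3584) = 0, so λ = 64.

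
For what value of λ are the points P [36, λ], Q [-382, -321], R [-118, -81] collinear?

Collinearity: (P − Q) must be parallel to (R − Q) = (264, 240).
Cross-multiplying the components: (λ − (-321))·(264) = (418)·(240).
Solving gives λ = 59.

59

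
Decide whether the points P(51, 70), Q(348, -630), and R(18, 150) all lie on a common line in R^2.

No

PQ = (297, -700), PR = (-33, 80).
Twice the signed area of △PQR is (297)(80) − (-700)(-33) = 660.
The area is nonzero, so the three points are not collinear.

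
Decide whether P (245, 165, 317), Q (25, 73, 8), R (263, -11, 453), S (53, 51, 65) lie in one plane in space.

No

With P as base: PQ = (-220, -92, -309), PR = (18, -176, 136), PS = (-192, -114, -252).
PR × PS = (59856, -21576, -35844).
PQ · (PR × PS) = -107532.
Since -107532 ≠ 0, the four points are not coplanar.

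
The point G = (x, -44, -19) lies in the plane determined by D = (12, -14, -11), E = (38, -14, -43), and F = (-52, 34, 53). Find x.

26

The plane through D, E, F has equation 1536x + 384y + 1248z = -672.
Substituting G: (1536)x + (-40608) = -672, so x = 26.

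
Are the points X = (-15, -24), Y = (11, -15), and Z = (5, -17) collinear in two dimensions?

No

XY = (26, 9), XZ = (20, 7).
Twice the signed area of △XYZ is (26)(7) − (9)(20) = 2.
The area is nonzero, so the three points are not collinear.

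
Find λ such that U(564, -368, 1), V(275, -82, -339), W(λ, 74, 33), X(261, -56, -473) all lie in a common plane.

51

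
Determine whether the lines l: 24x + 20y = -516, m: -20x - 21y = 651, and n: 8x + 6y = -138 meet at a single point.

Intersecting l and m: solving the 2×2 system gives (x, y) = (21, -51).
Substitute into n: (8)(21) + (6)(-51) = -138.
This equals -138, so (21, -51) lies on all three lines and they are concurrent.

Yes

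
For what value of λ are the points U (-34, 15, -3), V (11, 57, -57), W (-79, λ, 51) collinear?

-27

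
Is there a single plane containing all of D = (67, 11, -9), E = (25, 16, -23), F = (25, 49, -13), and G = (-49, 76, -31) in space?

No

With D as base: DE = (-42, 5, -14), DF = (-42, 38, -4), DG = (-116, 65, -22).
DF × DG = (-576, -460, 1678).
DE · (DF × DG) = -1600.
Since -1600 ≠ 0, the four points are not coplanar.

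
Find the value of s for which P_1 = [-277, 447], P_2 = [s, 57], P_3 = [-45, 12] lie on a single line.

Collinearity: (P_2 − P_1) must be parallel to (P_3 − P_1) = (232, -435).
Cross-multiplying the components: (s − (-277))·(-435) = (-390)·(232).
Solving gives s = -69.

-69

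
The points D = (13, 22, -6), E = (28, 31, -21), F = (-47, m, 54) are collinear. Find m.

Collinearity requires DE × DF = 0; each component is linear in m.
The x-component gives (15)m + (210) = 0, so m = -14.
The remaining components then also vanish.

-14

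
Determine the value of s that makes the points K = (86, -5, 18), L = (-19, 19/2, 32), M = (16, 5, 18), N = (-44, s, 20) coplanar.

Normal to plane KLM: n = (-140, -980, -35); plane equation n·P = -7770.
Requiring n·N = -7770: (-980)s + (5460) = -7770.
So s = 27/2.

27/2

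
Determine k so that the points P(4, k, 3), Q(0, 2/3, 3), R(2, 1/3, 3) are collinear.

Direction QR = (2, -1/3, 0). From the x-coordinate of P, the parameter along the line is τ = (4 − 0)/2 = 2.
Then k = 2/3 + 2·(-1/3) = 0.

0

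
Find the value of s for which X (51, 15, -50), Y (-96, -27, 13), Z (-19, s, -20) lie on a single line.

-5

Collinearity requires XY × XZ = 0; each component is linear in s.
The x-component gives (-63)s + (-315) = 0, so s = -5.
The remaining components then also vanish.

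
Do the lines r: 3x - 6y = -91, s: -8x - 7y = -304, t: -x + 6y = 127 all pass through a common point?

No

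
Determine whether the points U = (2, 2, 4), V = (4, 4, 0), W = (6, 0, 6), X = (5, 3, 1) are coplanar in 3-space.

With U as base: UV = (2, 2, -4), UW = (4, -2, 2), UX = (3, 1, -3).
UW × UX = (4, 18, 10).
UV · (UW × UX) = 4.
Since 4 ≠ 0, the four points are not coplanar.

No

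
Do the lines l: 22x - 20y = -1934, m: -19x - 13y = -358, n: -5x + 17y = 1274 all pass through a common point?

Intersecting l and m: solving the 2×2 system gives (x, y) = (-27, 67).
Substitute into n: (-5)(-27) + (17)(67) = 1274.
This equals 1274, so (-27, 67) lies on all three lines and they are concurrent.

Yes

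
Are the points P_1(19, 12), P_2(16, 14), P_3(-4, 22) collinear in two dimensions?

No

P_1P_2 = (-3, 2), P_1P_3 = (-23, 10).
Twice the signed area of △P_1P_2P_3 is (-3)(10) − (2)(-23) = 16.
The area is nonzero, so the three points are not collinear.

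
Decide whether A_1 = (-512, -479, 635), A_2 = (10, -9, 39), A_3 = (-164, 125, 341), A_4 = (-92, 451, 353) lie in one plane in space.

No

The four points are coplanar iff the 3×3 determinant with rows A_1A_2, A_1A_3, A_1A_4 is zero.
Rows: (522, 470, -596), (348, 604, -294), (420, 930, -282).
Expanding along the first row: (522)(103092) − (470)(25344) + (-596)(69960) = 206184.
Nonzero ⇒ not coplanar.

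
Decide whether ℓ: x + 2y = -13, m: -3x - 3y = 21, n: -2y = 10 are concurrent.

Intersecting ℓ and m: solving the 2×2 system gives (x, y) = (-1, -6).
Substitute into n: (0)(-1) + (-2)(-6) = 12.
But n requires 10 ≠ 12, so the three lines have no common point.

No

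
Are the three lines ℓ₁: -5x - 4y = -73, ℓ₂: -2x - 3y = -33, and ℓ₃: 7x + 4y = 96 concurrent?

No

Intersecting ℓ₁ and ℓ₂: solving the 2×2 system gives (x, y) = (87/7, 19/7).
Substitute into ℓ₃: (7)(87/7) + (4)(19/7) = 685/7.
But ℓ₃ requires 96 ≠ 685/7, so the three lines have no common point.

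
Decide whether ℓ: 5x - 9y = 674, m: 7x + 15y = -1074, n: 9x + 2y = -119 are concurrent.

Lines aᵢx + bᵢy = cᵢ with pairwise distinct directions are concurrent exactly when det[aᵢ bᵢ cᵢ] = 0.
Here the determinant is -242.
Nonzero, so no common point exists.

No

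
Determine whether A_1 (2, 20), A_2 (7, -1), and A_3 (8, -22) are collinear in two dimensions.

No

A_1A_2 = (5, -21), A_1A_3 = (6, -42).
Twice the signed area of △A_1A_2A_3 is (5)(-42) − (-21)(6) = -84.
The area is nonzero, so the three points are not collinear.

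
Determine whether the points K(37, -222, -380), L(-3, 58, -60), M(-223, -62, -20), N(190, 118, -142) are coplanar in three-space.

With K as base: KL = (-40, 280, 320), KM = (-260, 160, 360), KN = (153, 340, 238).
KM × KN = (-84320, 116960, -112880).
KL · (KM × KN) = 0.
The scalar triple product vanishes, so the four points are coplanar.

Yes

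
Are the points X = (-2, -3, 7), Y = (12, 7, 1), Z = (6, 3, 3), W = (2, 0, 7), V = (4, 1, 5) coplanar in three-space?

No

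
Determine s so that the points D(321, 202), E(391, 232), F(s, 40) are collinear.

The three points are collinear iff det[DE; DF] = 0.
This determinant is linear in s: (-30)s + (-1710) = 0, so s = -57.

-57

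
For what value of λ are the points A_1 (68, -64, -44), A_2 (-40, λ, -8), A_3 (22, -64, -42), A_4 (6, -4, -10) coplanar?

-4

Normal to plane A_1A_3A_4: n = (-120, 1440, -2760); plane equation n·P = 21120.
Requiring n·A_2 = 21120: (1440)λ + (26880) = 21120.
So λ = -4.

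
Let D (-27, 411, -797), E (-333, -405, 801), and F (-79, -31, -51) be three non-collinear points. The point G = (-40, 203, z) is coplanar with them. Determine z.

Coplanarity requires DE · (DF × DG) = 0.
DE = (-306, -816, 1598), DF = (-52, -442, 746); the triple product is linear in z with coefficient 92820 and constant term 42511560.
Setting it to zero: z = -458.

-458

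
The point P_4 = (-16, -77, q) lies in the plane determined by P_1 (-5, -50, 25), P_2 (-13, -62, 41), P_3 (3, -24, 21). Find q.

38

The plane through P_1, P_2, P_3 has equation −368x + 96y − 112z = -5760.
Substituting P_4: (-112)q + (-1504) = -5760, so q = 38.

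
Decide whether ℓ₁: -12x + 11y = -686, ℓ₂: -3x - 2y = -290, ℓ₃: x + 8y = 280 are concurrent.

Intersecting ℓ₁ and ℓ₂: solving the 2×2 system gives (x, y) = (4562/57, 474/19).
Substitute into ℓ₃: (1)(4562/57) + (8)(474/19) = 15938/57.
But ℓ₃ requires 280 ≠ 15938/57, so the three lines have no common point.

No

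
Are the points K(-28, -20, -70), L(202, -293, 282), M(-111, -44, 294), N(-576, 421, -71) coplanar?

The four points are coplanar iff the 3×3 determinant with rows KL, KM, KN is zero.
Rows: (230, -273, 352), (-83, -24, 364), (-548, 441, -1).
Expanding along the first row: (230)(-160500) − (-273)(199555) + (352)(-49755) = 49755.
Nonzero ⇒ not coplanar.

No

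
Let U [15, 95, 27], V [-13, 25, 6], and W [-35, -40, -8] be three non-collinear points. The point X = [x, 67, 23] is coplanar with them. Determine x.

7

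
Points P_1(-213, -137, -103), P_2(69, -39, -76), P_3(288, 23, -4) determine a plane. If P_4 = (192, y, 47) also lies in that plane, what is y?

-27

The plane through P_1, P_2, P_3 has equation 5382x − 14391y − 3978z = 1234935.
Substituting P_4: (-14391)y + (846378) = 1234935, so y = -27.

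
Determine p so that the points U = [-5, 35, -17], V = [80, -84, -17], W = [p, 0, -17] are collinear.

Direction UV = (85, -119, 0). From the y-coordinate of W, the parameter along the line is τ = (0 − 35)/(-119) = 5/17.
Then p = (-5) + 5/17·(85) = 20.

20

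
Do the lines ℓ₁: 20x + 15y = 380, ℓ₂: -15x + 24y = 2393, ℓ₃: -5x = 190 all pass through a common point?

The three lines meet at one point iff the augmented coefficient matrix [aᵢ bᵢ cᵢ] has rank < 3, i.e. its determinant vanishes.
Here the determinant is 75.
Nonzero, so no common point exists.

No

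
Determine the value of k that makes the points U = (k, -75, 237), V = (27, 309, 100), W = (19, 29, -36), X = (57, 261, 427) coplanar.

Coplanarity ⇔ det[UV; UW; UX] = 0.
Expanding, this is linear in k: (98088)k + (-4413960) = 0.
So k = 45.

45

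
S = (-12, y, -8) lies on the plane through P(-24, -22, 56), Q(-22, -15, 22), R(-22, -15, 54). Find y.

The plane through P, Q, R has equation 224x − 64y = -3968.
Substituting S: (-64)y + (-2688) = -3968, so y = 20.

20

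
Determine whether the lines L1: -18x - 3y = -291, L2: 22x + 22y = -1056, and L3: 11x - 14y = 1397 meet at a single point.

Intersecting L1 and L2: solving the 2×2 system gives (x, y) = (29, -77).
Substitute into L3: (11)(29) + (-14)(-77) = 1397.
This equals 1397, so (29, -77) lies on all three lines and they are concurrent.

Yes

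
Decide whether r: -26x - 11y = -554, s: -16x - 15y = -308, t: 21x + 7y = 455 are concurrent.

Yes

Intersecting r and s: solving the 2×2 system gives (x, y) = (23, -4).
Substitute into t: (21)(23) + (7)(-4) = 455.
This equals 455, so (23, -4) lies on all three lines and they are concurrent.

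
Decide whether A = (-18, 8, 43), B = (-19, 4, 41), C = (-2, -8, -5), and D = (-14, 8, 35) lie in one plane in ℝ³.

A normal to the plane through A, B, C is n = AB × AC = (160, -80, 80).
The plane has equation n·P = -80. For D: n·D = -80.
Equal, so D lies in the plane and all four are coplanar.

Yes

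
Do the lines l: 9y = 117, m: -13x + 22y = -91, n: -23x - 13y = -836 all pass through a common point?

Yes

The three lines meet at one point iff the augmented coefficient matrix [aᵢ bᵢ cᵢ] has rank < 3, i.e. its determinant vanishes.
Here the determinant is 0.
It vanishes, so the lines are concurrent at (29, 13).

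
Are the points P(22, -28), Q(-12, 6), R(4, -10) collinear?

Yes

PQ = (-34, 34), PR = (-18, 18).
det[PQ; PR] = (-34)(18) − (34)(-18) = 0.
The determinant is zero, so the points are collinear.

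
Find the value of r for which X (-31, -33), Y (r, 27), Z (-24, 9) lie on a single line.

-21

The three points are collinear iff det[XY; XZ] = 0.
This determinant is linear in r: (42)r + (882) = 0, so r = -21.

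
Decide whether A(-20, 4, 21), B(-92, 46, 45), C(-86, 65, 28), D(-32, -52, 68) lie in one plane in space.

No

The four points are coplanar iff the 3×3 determinant with rows AB, AC, AD is zero.
Rows: (-72, 42, 24), (-66, 61, 7), (-12, -56, 47).
Expanding along the first row: (-72)(3259) − (42)(-3018) + (24)(4428) = -1620.
Nonzero ⇒ not coplanar.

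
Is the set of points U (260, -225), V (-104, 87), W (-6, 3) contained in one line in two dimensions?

UV = (-364, 312), UW = (-266, 228).
Twice the signed area of △UVW is (-364)(228) − (312)(-266) = 0.
The triangle is degenerate (zero area), so the points are collinear.

Yes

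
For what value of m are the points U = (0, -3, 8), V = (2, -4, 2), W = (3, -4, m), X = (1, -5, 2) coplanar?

0

Coplanarity ⇔ det[UV; UW; UX] = 0.
Expanding, this is linear in m: (3)m + (0) = 0.
So m = 0.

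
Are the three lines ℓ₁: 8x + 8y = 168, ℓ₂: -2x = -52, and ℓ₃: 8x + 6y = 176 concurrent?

Intersecting ℓ₁ and ℓ₂: solving the 2×2 system gives (x, y) = (26, -5).
Substitute into ℓ₃: (8)(26) + (6)(-5) = 178.
But ℓ₃ requires 176 ≠ 178, so the three lines have no common point.

No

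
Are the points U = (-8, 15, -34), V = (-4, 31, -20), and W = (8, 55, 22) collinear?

No

UV = (4, 16, 14), UW = (16, 40, 56).
Comparing components 2 and 3: (16)(56) − (14)(40) = 336 ≠ 0, so UV and UW are not parallel and the points are not collinear.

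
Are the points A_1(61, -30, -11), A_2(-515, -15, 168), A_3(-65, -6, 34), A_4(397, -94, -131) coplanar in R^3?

With A_1 as base: A_1A_2 = (-576, 15, 179), A_1A_3 = (-126, 24, 45), A_1A_4 = (336, -64, -120).
A_1A_3 × A_1A_4 = (0, 0, 0).
A_1A_2 · (A_1A_3 × A_1A_4) = 0.
The scalar triple product vanishes, so the four points are coplanar.

Yes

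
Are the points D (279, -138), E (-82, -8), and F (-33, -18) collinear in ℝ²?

DE = (-361, 130), DF = (-312, 120).
det[DE; DF] = (-361)(120) − (130)(-312) = -2760.
The determinant is nonzero, so they are not collinear.

No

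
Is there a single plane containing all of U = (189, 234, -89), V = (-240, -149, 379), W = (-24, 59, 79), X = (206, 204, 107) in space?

No

With U as base: UV = (-429, -383, 468), UW = (-213, -175, 168), UX = (17, -30, 196).
UW × UX = (-29260, 44604, 9365).
UV · (UW × UX) = -147972.
Since -147972 ≠ 0, the four points are not coplanar.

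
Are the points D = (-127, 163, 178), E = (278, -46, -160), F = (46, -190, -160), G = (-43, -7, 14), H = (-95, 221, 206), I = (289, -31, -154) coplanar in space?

The plane through D, E, F has normal n = DE × DF = (-48672, 78416, -106808) and equation n·P = -48672.
Checking the remaining points: n·G = 48672, n·H = -48672, n·I = -48672.
Since n·G = 48672 ≠ -48672, G is off the plane and the points are not all coplanar.

No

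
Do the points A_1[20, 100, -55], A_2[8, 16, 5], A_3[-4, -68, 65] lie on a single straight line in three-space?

Yes

A_1A_2 = (-12, -84, 60), A_1A_3 = (-24, -168, 120).
A_1A_2 × A_1A_3 = (0, 0, 0).
The cross product vanishes, so the three points are collinear.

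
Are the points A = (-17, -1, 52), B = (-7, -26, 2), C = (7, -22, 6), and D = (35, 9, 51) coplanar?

A normal to the plane through A, B, C is n = AB × AC = (100, -740, 390).
The plane has equation n·P = 19320. For D: n·D = 16730.
16730 ≠ 19320, so D is off the plane.

No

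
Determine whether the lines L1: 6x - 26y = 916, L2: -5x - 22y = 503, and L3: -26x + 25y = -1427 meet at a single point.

Yes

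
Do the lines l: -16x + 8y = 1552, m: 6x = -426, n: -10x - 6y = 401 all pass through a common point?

Intersecting l and m: solving the 2×2 system gives (x, y) = (-71, 52).
Substitute into n: (-10)(-71) + (-6)(52) = 398.
But n requires 401 ≠ 398, so the three lines have no common point.

No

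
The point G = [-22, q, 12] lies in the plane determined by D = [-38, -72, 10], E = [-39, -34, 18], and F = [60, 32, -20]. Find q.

-20

A normal to the plane is n = DE × DF = (-1972, 754, -3828).
G lies in the plane iff n · DG = 0.
This gives (754)q + (15080) = 0, so q = -20.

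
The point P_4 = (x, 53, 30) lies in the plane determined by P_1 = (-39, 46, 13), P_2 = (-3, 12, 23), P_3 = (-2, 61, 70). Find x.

The plane through P_1, P_2, P_3 has equation −2088x − 1682y + 1798z = 27434.
Substituting P_4: (-2088)x + (-35206) = 27434, so x = -30.

-30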